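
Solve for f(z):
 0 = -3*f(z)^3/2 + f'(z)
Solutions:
 f(z) = -sqrt(-1/(C1 + 3*z))
 f(z) = sqrt(-1/(C1 + 3*z))


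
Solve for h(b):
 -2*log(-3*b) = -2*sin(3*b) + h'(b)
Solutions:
 h(b) = C1 - 2*b*log(-b) - 2*b*log(3) + 2*b - 2*cos(3*b)/3


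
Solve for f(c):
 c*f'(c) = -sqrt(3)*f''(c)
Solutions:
 f(c) = C1 + C2*erf(sqrt(2)*3^(3/4)*c/6)


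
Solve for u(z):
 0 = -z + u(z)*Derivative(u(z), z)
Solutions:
 u(z) = -sqrt(C1 + z^2)
 u(z) = sqrt(C1 + z^2)


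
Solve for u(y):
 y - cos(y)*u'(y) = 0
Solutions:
 u(y) = C1 + Integral(y/cos(y), y)


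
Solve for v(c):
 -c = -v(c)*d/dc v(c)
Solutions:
 v(c) = -sqrt(C1 + c^2)
 v(c) = sqrt(C1 + c^2)


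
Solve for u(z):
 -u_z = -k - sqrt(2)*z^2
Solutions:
 u(z) = C1 + k*z + sqrt(2)*z^3/3


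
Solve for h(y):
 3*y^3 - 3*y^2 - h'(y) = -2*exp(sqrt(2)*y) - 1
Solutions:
 h(y) = C1 + 3*y^4/4 - y^3 + y + sqrt(2)*exp(sqrt(2)*y)


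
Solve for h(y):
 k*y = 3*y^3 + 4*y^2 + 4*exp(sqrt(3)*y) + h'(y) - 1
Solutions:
 h(y) = C1 + k*y^2/2 - 3*y^4/4 - 4*y^3/3 + y - 4*sqrt(3)*exp(sqrt(3)*y)/3


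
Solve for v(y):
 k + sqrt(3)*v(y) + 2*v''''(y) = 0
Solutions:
 v(y) = -sqrt(3)*k/3 + (C1*sin(2^(1/4)*3^(1/8)*y/2) + C2*cos(2^(1/4)*3^(1/8)*y/2))*exp(-2^(1/4)*3^(1/8)*y/2) + (C3*sin(2^(1/4)*3^(1/8)*y/2) + C4*cos(2^(1/4)*3^(1/8)*y/2))*exp(2^(1/4)*3^(1/8)*y/2)


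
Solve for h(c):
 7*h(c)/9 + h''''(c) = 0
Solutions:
 h(c) = (C1*sin(sqrt(6)*7^(1/4)*c/6) + C2*cos(sqrt(6)*7^(1/4)*c/6))*exp(-sqrt(6)*7^(1/4)*c/6) + (C3*sin(sqrt(6)*7^(1/4)*c/6) + C4*cos(sqrt(6)*7^(1/4)*c/6))*exp(sqrt(6)*7^(1/4)*c/6)


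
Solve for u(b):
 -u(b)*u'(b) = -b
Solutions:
 u(b) = -sqrt(C1 + b^2)
 u(b) = sqrt(C1 + b^2)


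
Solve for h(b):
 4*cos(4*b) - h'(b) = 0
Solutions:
 h(b) = C1 + sin(4*b)


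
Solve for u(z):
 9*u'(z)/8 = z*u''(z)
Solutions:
 u(z) = C1 + C2*z^(17/8)


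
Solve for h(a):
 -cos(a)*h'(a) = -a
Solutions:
 h(a) = C1 + Integral(a/cos(a), a)


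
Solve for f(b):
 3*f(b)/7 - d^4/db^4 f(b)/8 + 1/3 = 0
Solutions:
 f(b) = C1*exp(-24^(1/4)*7^(3/4)*b/7) + C2*exp(24^(1/4)*7^(3/4)*b/7) + C3*sin(24^(1/4)*7^(3/4)*b/7) + C4*cos(24^(1/4)*7^(3/4)*b/7) - 7/9


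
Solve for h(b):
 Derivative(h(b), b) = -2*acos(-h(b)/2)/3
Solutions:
 Integral(1/acos(-_y/2), (_y, h(b))) = C1 - 2*b/3


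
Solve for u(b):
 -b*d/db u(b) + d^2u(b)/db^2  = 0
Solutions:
 u(b) = C1 + C2*erfi(sqrt(2)*b/2)


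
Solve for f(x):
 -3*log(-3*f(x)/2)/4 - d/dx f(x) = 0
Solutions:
 4*Integral(1/(log(-_y) - log(2) + log(3)), (_y, f(x)))/3 = C1 - x


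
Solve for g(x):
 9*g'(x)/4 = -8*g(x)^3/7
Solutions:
 g(x) = -3*sqrt(14)*sqrt(-1/(C1 - 32*x))/2
 g(x) = 3*sqrt(14)*sqrt(-1/(C1 - 32*x))/2


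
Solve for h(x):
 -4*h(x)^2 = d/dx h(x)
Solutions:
 h(x) = 1/(C1 + 4*x)


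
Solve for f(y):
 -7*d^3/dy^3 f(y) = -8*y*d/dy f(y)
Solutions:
 f(y) = C1 + Integral(C2*airyai(2*7^(2/3)*y/7) + C3*airybi(2*7^(2/3)*y/7), y)


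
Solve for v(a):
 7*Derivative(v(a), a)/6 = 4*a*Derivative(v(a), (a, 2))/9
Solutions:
 v(a) = C1 + C2*a^(29/8)


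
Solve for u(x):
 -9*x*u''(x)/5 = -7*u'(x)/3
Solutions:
 u(x) = C1 + C2*x^(62/27)


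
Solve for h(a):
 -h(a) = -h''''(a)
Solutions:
 h(a) = C1*exp(-a) + C2*exp(a) + C3*sin(a) + C4*cos(a)


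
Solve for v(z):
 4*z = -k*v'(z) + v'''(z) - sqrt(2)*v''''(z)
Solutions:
 v(z) = C1 + C2*exp(z*(sqrt(2)*(27*k + sqrt((27*k - 1)^2 - 1) - 1)^(1/3) - sqrt(6)*I*(27*k + sqrt((27*k - 1)^2 - 1) - 1)^(1/3) + 2*sqrt(2) - 8/((-sqrt(2) + sqrt(6)*I)*(27*k + sqrt((27*k - 1)^2 - 1) - 1)^(1/3)))/12) + C3*exp(z*(sqrt(2)*(27*k + sqrt((27*k - 1)^2 - 1) - 1)^(1/3) + sqrt(6)*I*(27*k + sqrt((27*k - 1)^2 - 1) - 1)^(1/3) + 2*sqrt(2) + 8/((sqrt(2) + sqrt(6)*I)*(27*k + sqrt((27*k - 1)^2 - 1) - 1)^(1/3)))/12) + C4*exp(sqrt(2)*z*(-(27*k + sqrt((27*k - 1)^2 - 1) - 1)^(1/3) + 1 - 1/(27*k + sqrt((27*k - 1)^2 - 1) - 1)^(1/3))/6) - 2*z^2/k


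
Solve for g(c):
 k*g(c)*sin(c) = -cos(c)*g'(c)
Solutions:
 g(c) = C1*exp(k*log(cos(c)))


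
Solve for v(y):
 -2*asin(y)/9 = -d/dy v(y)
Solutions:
 v(y) = C1 + 2*y*asin(y)/9 + 2*sqrt(1 - y^2)/9


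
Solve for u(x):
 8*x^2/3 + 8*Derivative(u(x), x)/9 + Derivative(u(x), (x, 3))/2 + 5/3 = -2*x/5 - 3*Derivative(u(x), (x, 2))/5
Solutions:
 u(x) = C1 - x^3 + 9*x^2/5 - 93*x/100 + (C2*sin(sqrt(319)*x/15) + C3*cos(sqrt(319)*x/15))*exp(-3*x/5)


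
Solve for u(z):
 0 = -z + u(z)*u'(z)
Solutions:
 u(z) = -sqrt(C1 + z^2)
 u(z) = sqrt(C1 + z^2)


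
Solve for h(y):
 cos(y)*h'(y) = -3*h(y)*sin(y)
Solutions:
 h(y) = C1*cos(y)^3


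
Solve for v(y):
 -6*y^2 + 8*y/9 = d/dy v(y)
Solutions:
 v(y) = C1 - 2*y^3 + 4*y^2/9


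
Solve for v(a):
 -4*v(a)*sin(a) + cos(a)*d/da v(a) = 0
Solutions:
 v(a) = C1/cos(a)^4


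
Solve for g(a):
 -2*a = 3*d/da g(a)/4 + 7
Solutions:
 g(a) = C1 - 4*a^2/3 - 28*a/3


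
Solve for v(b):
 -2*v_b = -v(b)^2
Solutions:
 v(b) = -2/(C1 + b)


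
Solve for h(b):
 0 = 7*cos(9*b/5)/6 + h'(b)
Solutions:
 h(b) = C1 - 35*sin(9*b/5)/54


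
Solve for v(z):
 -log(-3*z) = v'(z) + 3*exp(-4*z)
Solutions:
 v(z) = C1 - z*log(-z) + z*(1 - log(3)) + 3*exp(-4*z)/4


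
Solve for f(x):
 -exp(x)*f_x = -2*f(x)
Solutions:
 f(x) = C1*exp(-2*exp(-x))


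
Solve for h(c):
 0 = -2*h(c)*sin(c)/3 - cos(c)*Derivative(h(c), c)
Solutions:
 h(c) = C1*cos(c)^(2/3)


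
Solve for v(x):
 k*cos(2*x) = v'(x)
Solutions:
 v(x) = C1 + k*sin(2*x)/2


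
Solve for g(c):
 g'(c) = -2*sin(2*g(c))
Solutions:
 g(c) = pi - acos((-C1 - exp(8*c))/(C1 - exp(8*c)))/2
 g(c) = acos((-C1 - exp(8*c))/(C1 - exp(8*c)))/2


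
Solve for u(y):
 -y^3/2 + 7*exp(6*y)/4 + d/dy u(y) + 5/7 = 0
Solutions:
 u(y) = C1 + y^4/8 - 5*y/7 - 7*exp(6*y)/24


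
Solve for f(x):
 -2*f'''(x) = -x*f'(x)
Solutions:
 f(x) = C1 + Integral(C2*airyai(2^(2/3)*x/2) + C3*airybi(2^(2/3)*x/2), x)


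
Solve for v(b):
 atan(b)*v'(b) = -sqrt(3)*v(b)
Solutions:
 v(b) = C1*exp(-sqrt(3)*Integral(1/atan(b), b))


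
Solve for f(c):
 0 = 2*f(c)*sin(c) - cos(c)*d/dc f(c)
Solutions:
 f(c) = C1/cos(c)^2


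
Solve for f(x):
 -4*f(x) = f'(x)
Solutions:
 f(x) = C1*exp(-4*x)


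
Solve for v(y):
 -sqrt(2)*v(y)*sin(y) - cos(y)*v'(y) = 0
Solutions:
 v(y) = C1*cos(y)^(sqrt(2))


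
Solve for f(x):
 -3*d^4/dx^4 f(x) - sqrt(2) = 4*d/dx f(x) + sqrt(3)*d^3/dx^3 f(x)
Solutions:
 f(x) = C1 + C2*exp(x*(-2*sqrt(3) + (sqrt(3)/9 + 18 + sqrt(-3 + (sqrt(3) + 162)^2)/9)^(-1/3) + 3*(sqrt(3)/9 + 18 + sqrt(-3 + (sqrt(3) + 162)^2)/9)^(1/3))/18)*sin(sqrt(3)*x*(-3*(sqrt(3)/9 + 18 + sqrt(-4/27 + (2*sqrt(3)/9 + 36)^2)/2)^(1/3) + (sqrt(3)/9 + 18 + sqrt(-4/27 + (2*sqrt(3)/9 + 36)^2)/2)^(-1/3))/18) + C3*exp(x*(-2*sqrt(3) + (sqrt(3)/9 + 18 + sqrt(-3 + (sqrt(3) + 162)^2)/9)^(-1/3) + 3*(sqrt(3)/9 + 18 + sqrt(-3 + (sqrt(3) + 162)^2)/9)^(1/3))/18)*cos(sqrt(3)*x*(-3*(sqrt(3)/9 + 18 + sqrt(-4/27 + (2*sqrt(3)/9 + 36)^2)/2)^(1/3) + (sqrt(3)/9 + 18 + sqrt(-4/27 + (2*sqrt(3)/9 + 36)^2)/2)^(-1/3))/18) + C4*exp(-x*((sqrt(3)/9 + 18 + sqrt(-3 + (sqrt(3) + 162)^2)/9)^(-1/3) + sqrt(3) + 3*(sqrt(3)/9 + 18 + sqrt(-3 + (sqrt(3) + 162)^2)/9)^(1/3))/9) - sqrt(2)*x/4


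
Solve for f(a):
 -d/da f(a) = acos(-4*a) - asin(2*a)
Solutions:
 f(a) = C1 - a*acos(-4*a) + a*asin(2*a) - sqrt(1 - 16*a^2)/4 + sqrt(1 - 4*a^2)/2


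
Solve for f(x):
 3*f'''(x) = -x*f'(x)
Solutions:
 f(x) = C1 + Integral(C2*airyai(-3^(2/3)*x/3) + C3*airybi(-3^(2/3)*x/3), x)


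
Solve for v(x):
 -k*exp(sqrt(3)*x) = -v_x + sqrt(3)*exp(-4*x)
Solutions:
 v(x) = C1 + sqrt(3)*k*exp(sqrt(3)*x)/3 - sqrt(3)*exp(-4*x)/4


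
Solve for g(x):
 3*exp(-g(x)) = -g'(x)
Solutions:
 g(x) = log(C1 - 3*x)


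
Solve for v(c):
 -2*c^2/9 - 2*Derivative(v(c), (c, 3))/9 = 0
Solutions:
 v(c) = C1 + C2*c + C3*c^2 - c^5/60


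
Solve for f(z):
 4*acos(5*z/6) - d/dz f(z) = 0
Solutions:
 f(z) = C1 + 4*z*acos(5*z/6) - 4*sqrt(36 - 25*z^2)/5


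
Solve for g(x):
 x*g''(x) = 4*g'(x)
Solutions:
 g(x) = C1 + C2*x^5


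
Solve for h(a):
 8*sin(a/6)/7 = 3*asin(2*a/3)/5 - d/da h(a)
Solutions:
 h(a) = C1 + 3*a*asin(2*a/3)/5 + 3*sqrt(9 - 4*a^2)/10 + 48*cos(a/6)/7


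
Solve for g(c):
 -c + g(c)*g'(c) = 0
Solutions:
 g(c) = -sqrt(C1 + c^2)
 g(c) = sqrt(C1 + c^2)


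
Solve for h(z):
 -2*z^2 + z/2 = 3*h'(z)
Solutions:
 h(z) = C1 - 2*z^3/9 + z^2/12


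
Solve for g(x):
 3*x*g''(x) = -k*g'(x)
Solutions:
 g(x) = C1 + x^(1 - re(k)/3)*(C2*sin(log(x)*Abs(im(k))/3) + C3*cos(log(x)*im(k)/3))


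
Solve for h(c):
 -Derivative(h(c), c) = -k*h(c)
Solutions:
 h(c) = C1*exp(c*k)


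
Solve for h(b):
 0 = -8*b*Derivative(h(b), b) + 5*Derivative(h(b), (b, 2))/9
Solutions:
 h(b) = C1 + C2*erfi(6*sqrt(5)*b/5)


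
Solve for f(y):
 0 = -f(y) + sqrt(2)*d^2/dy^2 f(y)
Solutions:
 f(y) = C1*exp(-2^(3/4)*y/2) + C2*exp(2^(3/4)*y/2)


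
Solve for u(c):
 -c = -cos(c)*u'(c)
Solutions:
 u(c) = C1 + Integral(c/cos(c), c)


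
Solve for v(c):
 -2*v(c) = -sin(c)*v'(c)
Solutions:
 v(c) = C1*(cos(c) - 1)/(cos(c) + 1)


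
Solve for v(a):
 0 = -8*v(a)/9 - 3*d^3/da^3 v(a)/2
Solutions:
 v(a) = C3*exp(-2*2^(1/3)*a/3) + (C1*sin(2^(1/3)*sqrt(3)*a/3) + C2*cos(2^(1/3)*sqrt(3)*a/3))*exp(2^(1/3)*a/3)


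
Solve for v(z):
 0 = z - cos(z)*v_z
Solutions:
 v(z) = C1 + Integral(z/cos(z), z)


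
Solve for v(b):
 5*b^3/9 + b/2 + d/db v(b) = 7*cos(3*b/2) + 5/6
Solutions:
 v(b) = C1 - 5*b^4/36 - b^2/4 + 5*b/6 + 14*sin(3*b/2)/3


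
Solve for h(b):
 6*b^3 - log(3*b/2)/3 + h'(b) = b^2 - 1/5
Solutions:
 h(b) = C1 - 3*b^4/2 + b^3/3 + b*log(b)/3 - 8*b/15 - b*log(2)/3 + b*log(3)/3


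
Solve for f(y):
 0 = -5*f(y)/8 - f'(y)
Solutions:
 f(y) = C1*exp(-5*y/8)


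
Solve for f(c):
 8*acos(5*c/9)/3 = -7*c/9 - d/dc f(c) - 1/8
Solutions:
 f(c) = C1 - 7*c^2/18 - 8*c*acos(5*c/9)/3 - c/8 + 8*sqrt(81 - 25*c^2)/15


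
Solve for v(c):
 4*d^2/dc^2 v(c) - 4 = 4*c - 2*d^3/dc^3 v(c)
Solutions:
 v(c) = C1 + C2*c + C3*exp(-2*c) + c^3/6 + c^2/4


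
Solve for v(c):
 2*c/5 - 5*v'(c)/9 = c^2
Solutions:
 v(c) = C1 - 3*c^3/5 + 9*c^2/25


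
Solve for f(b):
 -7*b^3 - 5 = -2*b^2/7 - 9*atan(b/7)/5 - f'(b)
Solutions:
 f(b) = C1 + 7*b^4/4 - 2*b^3/21 - 9*b*atan(b/7)/5 + 5*b + 63*log(b^2 + 49)/10


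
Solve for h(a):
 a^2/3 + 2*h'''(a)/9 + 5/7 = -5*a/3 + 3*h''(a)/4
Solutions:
 h(a) = C1 + C2*a + C3*exp(27*a/8) + a^4/27 + 302*a^3/729 + 38782*a^2/45927


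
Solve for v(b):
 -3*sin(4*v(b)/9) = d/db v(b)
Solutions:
 3*b + 9*log(cos(4*v(b)/9) - 1)/8 - 9*log(cos(4*v(b)/9) + 1)/8 = C1


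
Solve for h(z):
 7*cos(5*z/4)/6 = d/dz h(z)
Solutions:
 h(z) = C1 + 14*sin(5*z/4)/15


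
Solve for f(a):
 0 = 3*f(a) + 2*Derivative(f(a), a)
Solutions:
 f(a) = C1*exp(-3*a/2)


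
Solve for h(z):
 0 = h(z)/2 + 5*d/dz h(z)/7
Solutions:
 h(z) = C1*exp(-7*z/10)


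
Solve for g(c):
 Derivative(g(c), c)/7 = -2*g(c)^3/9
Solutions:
 g(c) = -3*sqrt(2)*sqrt(-1/(C1 - 14*c))/2
 g(c) = 3*sqrt(2)*sqrt(-1/(C1 - 14*c))/2


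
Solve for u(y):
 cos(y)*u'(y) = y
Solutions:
 u(y) = C1 + Integral(y/cos(y), y)


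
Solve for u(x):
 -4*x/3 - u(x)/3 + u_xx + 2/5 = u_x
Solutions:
 u(x) = C1*exp(x*(3 - sqrt(21))/6) + C2*exp(x*(3 + sqrt(21))/6) - 4*x + 66/5


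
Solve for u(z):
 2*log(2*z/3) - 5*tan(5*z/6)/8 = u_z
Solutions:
 u(z) = C1 + 2*z*log(z) - 2*z*log(3) - 2*z + 2*z*log(2) + 3*log(cos(5*z/6))/4


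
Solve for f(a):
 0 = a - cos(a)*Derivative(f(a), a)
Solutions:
 f(a) = C1 + Integral(a/cos(a), a)


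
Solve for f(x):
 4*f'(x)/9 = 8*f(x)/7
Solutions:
 f(x) = C1*exp(18*x/7)


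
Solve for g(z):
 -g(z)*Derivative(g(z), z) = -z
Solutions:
 g(z) = -sqrt(C1 + z^2)
 g(z) = sqrt(C1 + z^2)


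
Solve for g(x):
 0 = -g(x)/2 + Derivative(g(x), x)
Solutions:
 g(x) = C1*exp(x/2)


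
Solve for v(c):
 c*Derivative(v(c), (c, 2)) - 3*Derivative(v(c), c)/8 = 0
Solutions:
 v(c) = C1 + C2*c^(11/8)


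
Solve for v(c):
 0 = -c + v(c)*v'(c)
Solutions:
 v(c) = -sqrt(C1 + c^2)
 v(c) = sqrt(C1 + c^2)


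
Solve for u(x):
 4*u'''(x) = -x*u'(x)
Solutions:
 u(x) = C1 + Integral(C2*airyai(-2^(1/3)*x/2) + C3*airybi(-2^(1/3)*x/2), x)


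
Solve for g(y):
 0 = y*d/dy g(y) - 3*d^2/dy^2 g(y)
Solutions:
 g(y) = C1 + C2*erfi(sqrt(6)*y/6)


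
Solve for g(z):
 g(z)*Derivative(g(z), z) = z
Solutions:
 g(z) = -sqrt(C1 + z^2)
 g(z) = sqrt(C1 + z^2)


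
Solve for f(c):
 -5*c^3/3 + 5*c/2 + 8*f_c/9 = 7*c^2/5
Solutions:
 f(c) = C1 + 15*c^4/32 + 21*c^3/40 - 45*c^2/32


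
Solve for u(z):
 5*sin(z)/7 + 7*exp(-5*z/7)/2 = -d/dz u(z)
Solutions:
 u(z) = C1 + 5*cos(z)/7 + 49*exp(-5*z/7)/10


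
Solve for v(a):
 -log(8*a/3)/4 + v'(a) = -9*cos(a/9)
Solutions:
 v(a) = C1 + a*log(a)/4 - a*log(3) - a/4 + 3*a*log(6)/4 - 81*sin(a/9)


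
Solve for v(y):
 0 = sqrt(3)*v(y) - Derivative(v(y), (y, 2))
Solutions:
 v(y) = C1*exp(-3^(1/4)*y) + C2*exp(3^(1/4)*y)


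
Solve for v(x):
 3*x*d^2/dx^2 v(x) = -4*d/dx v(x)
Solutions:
 v(x) = C1 + C2/x^(1/3)


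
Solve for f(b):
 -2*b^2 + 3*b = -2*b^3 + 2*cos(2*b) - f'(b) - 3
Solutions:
 f(b) = C1 - b^4/2 + 2*b^3/3 - 3*b^2/2 - 3*b + sin(2*b)


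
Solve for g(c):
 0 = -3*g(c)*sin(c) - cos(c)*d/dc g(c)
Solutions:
 g(c) = C1*cos(c)^3


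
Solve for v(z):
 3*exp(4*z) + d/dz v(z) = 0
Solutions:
 v(z) = C1 - 3*exp(4*z)/4


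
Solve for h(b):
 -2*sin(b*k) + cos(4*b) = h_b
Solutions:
 h(b) = C1 + sin(4*b)/4 + 2*cos(b*k)/k


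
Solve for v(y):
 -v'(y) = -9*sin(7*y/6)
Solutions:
 v(y) = C1 - 54*cos(7*y/6)/7


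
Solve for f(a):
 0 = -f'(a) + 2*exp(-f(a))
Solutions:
 f(a) = log(C1 + 2*a)


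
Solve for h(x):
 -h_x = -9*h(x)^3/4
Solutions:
 h(x) = -sqrt(2)*sqrt(-1/(C1 + 9*x))
 h(x) = sqrt(2)*sqrt(-1/(C1 + 9*x))


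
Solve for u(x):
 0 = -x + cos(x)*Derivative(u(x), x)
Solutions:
 u(x) = C1 + Integral(x/cos(x), x)


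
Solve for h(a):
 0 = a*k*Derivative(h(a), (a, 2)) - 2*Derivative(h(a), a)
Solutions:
 h(a) = C1 + a^(((re(k) + 2)*re(k) + im(k)^2)/(re(k)^2 + im(k)^2))*(C2*sin(2*log(a)*Abs(im(k))/(re(k)^2 + im(k)^2)) + C3*cos(2*log(a)*im(k)/(re(k)^2 + im(k)^2)))


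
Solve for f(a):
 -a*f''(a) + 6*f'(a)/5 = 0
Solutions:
 f(a) = C1 + C2*a^(11/5)


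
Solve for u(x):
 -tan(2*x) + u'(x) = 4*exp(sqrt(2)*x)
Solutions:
 u(x) = C1 + 2*sqrt(2)*exp(sqrt(2)*x) - log(cos(2*x))/2


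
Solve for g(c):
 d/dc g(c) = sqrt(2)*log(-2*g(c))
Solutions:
 -sqrt(2)*Integral(1/(log(-_y) + log(2)), (_y, g(c)))/2 = C1 - c


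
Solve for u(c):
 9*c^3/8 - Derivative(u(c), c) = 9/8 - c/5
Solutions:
 u(c) = C1 + 9*c^4/32 + c^2/10 - 9*c/8


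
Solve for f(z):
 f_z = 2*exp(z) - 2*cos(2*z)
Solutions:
 f(z) = C1 + 2*exp(z) - sin(2*z)


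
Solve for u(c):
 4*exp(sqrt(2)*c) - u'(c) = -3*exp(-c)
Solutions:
 u(c) = C1 + 2*sqrt(2)*exp(sqrt(2)*c) - 3*exp(-c)


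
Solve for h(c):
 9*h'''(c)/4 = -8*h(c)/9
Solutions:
 h(c) = C3*exp(-2*6^(2/3)*c/9) + (C1*sin(2^(2/3)*3^(1/6)*c/3) + C2*cos(2^(2/3)*3^(1/6)*c/3))*exp(6^(2/3)*c/9)


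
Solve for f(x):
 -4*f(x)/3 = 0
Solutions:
 f(x) = 0


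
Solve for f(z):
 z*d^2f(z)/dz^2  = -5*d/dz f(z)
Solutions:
 f(z) = C1 + C2/z^4


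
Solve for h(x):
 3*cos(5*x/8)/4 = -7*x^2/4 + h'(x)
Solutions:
 h(x) = C1 + 7*x^3/12 + 6*sin(5*x/8)/5


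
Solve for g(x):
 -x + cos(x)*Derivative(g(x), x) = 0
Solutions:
 g(x) = C1 + Integral(x/cos(x), x)


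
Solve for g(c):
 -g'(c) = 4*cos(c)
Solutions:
 g(c) = C1 - 4*sin(c)


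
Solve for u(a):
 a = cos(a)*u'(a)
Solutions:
 u(a) = C1 + Integral(a/cos(a), a)


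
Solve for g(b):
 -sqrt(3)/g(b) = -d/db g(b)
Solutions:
 g(b) = -sqrt(C1 + 2*sqrt(3)*b)
 g(b) = sqrt(C1 + 2*sqrt(3)*b)


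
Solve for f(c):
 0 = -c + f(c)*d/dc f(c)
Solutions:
 f(c) = -sqrt(C1 + c^2)
 f(c) = sqrt(C1 + c^2)


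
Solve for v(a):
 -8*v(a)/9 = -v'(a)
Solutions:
 v(a) = C1*exp(8*a/9)


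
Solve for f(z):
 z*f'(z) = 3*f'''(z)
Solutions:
 f(z) = C1 + Integral(C2*airyai(3^(2/3)*z/3) + C3*airybi(3^(2/3)*z/3), z)


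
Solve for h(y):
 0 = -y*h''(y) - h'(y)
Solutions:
 h(y) = C1 + C2*log(y)


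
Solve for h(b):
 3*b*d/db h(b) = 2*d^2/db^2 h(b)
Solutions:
 h(b) = C1 + C2*erfi(sqrt(3)*b/2)


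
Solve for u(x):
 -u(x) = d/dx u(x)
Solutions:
 u(x) = C1*exp(-x)


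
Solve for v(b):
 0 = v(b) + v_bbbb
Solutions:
 v(b) = (C1*sin(sqrt(2)*b/2) + C2*cos(sqrt(2)*b/2))*exp(-sqrt(2)*b/2) + (C3*sin(sqrt(2)*b/2) + C4*cos(sqrt(2)*b/2))*exp(sqrt(2)*b/2)


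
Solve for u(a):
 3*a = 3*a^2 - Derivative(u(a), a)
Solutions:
 u(a) = C1 + a^3 - 3*a^2/2


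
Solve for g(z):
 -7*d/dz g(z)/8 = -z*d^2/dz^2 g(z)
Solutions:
 g(z) = C1 + C2*z^(15/8)


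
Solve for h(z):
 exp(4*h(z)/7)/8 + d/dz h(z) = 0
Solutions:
 h(z) = 7*log(-(1/(C1 + z))^(1/4)) + 7*log(14)/4
 h(z) = 7*log(1/(C1 + z))/4 + 7*log(14)/4
 h(z) = 7*log(-I*(1/(C1 + z))^(1/4)) + 7*log(14)/4
 h(z) = 7*log(I*(1/(C1 + z))^(1/4)) + 7*log(14)/4


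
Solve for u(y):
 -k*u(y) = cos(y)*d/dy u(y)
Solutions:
 u(y) = C1*exp(k*(log(sin(y) - 1) - log(sin(y) + 1))/2)


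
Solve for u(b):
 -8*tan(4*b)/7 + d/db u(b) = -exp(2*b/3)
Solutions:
 u(b) = C1 - 3*exp(2*b/3)/2 - 2*log(cos(4*b))/7


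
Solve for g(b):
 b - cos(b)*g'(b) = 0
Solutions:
 g(b) = C1 + Integral(b/cos(b), b)


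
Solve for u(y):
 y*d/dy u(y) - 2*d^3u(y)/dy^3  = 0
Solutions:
 u(y) = C1 + Integral(C2*airyai(2^(2/3)*y/2) + C3*airybi(2^(2/3)*y/2), y)


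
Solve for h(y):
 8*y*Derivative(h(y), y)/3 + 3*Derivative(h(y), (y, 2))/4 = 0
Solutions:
 h(y) = C1 + C2*erf(4*y/3)


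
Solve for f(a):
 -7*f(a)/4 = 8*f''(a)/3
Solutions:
 f(a) = C1*sin(sqrt(42)*a/8) + C2*cos(sqrt(42)*a/8)


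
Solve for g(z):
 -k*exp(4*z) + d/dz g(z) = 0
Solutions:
 g(z) = C1 + k*exp(4*z)/4


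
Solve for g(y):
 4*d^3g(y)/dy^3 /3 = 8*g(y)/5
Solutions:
 g(y) = C3*exp(5^(2/3)*6^(1/3)*y/5) + (C1*sin(2^(1/3)*3^(5/6)*5^(2/3)*y/10) + C2*cos(2^(1/3)*3^(5/6)*5^(2/3)*y/10))*exp(-5^(2/3)*6^(1/3)*y/10)


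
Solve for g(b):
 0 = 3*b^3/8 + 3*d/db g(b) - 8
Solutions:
 g(b) = C1 - b^4/32 + 8*b/3


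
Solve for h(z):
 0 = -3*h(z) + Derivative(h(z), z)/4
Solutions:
 h(z) = C1*exp(12*z)


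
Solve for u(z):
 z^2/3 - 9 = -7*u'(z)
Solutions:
 u(z) = C1 - z^3/63 + 9*z/7


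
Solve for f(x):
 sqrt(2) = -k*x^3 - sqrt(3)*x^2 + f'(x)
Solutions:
 f(x) = C1 + k*x^4/4 + sqrt(3)*x^3/3 + sqrt(2)*x


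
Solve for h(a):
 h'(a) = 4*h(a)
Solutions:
 h(a) = C1*exp(4*a)


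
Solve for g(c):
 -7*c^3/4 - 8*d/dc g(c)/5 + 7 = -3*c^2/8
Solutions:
 g(c) = C1 - 35*c^4/128 + 5*c^3/64 + 35*c/8


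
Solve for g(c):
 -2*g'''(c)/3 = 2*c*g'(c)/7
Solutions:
 g(c) = C1 + Integral(C2*airyai(-3^(1/3)*7^(2/3)*c/7) + C3*airybi(-3^(1/3)*7^(2/3)*c/7), c)


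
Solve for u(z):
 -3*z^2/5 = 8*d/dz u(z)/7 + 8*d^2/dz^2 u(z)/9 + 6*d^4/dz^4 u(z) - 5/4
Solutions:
 u(z) = C1 + C2*exp(-14^(1/3)*z*(-7^(1/3)*(243 + sqrt(59833))^(1/3) + 14*2^(1/3)/(243 + sqrt(59833))^(1/3))/126)*sin(14^(1/3)*sqrt(3)*z*(14*2^(1/3)/(243 + sqrt(59833))^(1/3) + 7^(1/3)*(243 + sqrt(59833))^(1/3))/126) + C3*exp(-14^(1/3)*z*(-7^(1/3)*(243 + sqrt(59833))^(1/3) + 14*2^(1/3)/(243 + sqrt(59833))^(1/3))/126)*cos(14^(1/3)*sqrt(3)*z*(14*2^(1/3)/(243 + sqrt(59833))^(1/3) + 7^(1/3)*(243 + sqrt(59833))^(1/3))/126) + C4*exp(14^(1/3)*z*(-7^(1/3)*(243 + sqrt(59833))^(1/3) + 14*2^(1/3)/(243 + sqrt(59833))^(1/3))/63) - 7*z^3/40 + 49*z^2/120 + 1981*z/4320


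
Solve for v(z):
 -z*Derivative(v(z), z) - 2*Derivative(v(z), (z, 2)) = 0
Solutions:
 v(z) = C1 + C2*erf(z/2)


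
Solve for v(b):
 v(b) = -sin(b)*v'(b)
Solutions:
 v(b) = C1*sqrt(cos(b) + 1)/sqrt(cos(b) - 1)


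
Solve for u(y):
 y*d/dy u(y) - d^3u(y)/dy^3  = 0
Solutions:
 u(y) = C1 + Integral(C2*airyai(y) + C3*airybi(y), y)


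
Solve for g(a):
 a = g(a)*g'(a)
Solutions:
 g(a) = -sqrt(C1 + a^2)
 g(a) = sqrt(C1 + a^2)


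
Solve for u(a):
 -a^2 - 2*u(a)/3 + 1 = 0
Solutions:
 u(a) = 3/2 - 3*a^2/2


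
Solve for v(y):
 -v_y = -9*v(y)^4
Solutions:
 v(y) = (-1/(C1 + 27*y))^(1/3)
 v(y) = (-1/(C1 + 9*y))^(1/3)*(-3^(2/3) - 3*3^(1/6)*I)/6
 v(y) = (-1/(C1 + 9*y))^(1/3)*(-3^(2/3) + 3*3^(1/6)*I)/6


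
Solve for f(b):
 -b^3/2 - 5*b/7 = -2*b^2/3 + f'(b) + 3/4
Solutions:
 f(b) = C1 - b^4/8 + 2*b^3/9 - 5*b^2/14 - 3*b/4


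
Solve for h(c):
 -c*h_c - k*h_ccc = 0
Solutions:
 h(c) = C1 + Integral(C2*airyai(c*(-1/k)^(1/3)) + C3*airybi(c*(-1/k)^(1/3)), c)


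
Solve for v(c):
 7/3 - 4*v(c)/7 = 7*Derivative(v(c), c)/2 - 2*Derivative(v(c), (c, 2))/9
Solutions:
 v(c) = C1*exp(3*c*(147 - sqrt(22505))/56) + C2*exp(3*c*(147 + sqrt(22505))/56) + 49/12


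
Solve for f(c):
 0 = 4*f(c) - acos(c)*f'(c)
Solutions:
 f(c) = C1*exp(4*Integral(1/acos(c), c))


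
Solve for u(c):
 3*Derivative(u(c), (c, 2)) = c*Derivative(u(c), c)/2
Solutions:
 u(c) = C1 + C2*erfi(sqrt(3)*c/6)


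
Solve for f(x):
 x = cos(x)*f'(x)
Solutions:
 f(x) = C1 + Integral(x/cos(x), x)


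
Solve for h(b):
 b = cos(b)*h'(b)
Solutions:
 h(b) = C1 + Integral(b/cos(b), b)


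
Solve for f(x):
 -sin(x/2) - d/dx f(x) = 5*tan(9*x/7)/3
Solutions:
 f(x) = C1 + 35*log(cos(9*x/7))/27 + 2*cos(x/2)


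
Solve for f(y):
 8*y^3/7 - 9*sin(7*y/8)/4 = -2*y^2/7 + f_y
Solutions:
 f(y) = C1 + 2*y^4/7 + 2*y^3/21 + 18*cos(7*y/8)/7


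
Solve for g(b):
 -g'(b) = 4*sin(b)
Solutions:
 g(b) = C1 + 4*cos(b)


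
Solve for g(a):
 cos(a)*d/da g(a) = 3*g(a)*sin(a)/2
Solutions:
 g(a) = C1/cos(a)^(3/2)


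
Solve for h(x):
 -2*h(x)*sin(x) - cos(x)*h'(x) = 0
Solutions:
 h(x) = C1*cos(x)^2


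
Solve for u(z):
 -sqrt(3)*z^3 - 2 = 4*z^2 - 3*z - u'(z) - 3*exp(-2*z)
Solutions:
 u(z) = C1 + sqrt(3)*z^4/4 + 4*z^3/3 - 3*z^2/2 + 2*z + 3*exp(-2*z)/2


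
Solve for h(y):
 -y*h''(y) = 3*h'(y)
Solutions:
 h(y) = C1 + C2/y^2


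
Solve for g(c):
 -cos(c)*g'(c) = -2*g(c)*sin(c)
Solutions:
 g(c) = C1/cos(c)^2


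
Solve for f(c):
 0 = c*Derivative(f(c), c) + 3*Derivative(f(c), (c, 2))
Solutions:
 f(c) = C1 + C2*erf(sqrt(6)*c/6)


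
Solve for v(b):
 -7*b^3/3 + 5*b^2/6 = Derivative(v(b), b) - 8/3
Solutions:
 v(b) = C1 - 7*b^4/12 + 5*b^3/18 + 8*b/3


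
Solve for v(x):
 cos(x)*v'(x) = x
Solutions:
 v(x) = C1 + Integral(x/cos(x), x)


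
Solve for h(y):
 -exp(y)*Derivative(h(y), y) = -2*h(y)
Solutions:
 h(y) = C1*exp(-2*exp(-y))


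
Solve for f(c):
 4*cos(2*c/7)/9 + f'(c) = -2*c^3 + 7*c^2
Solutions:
 f(c) = C1 - c^4/2 + 7*c^3/3 - 14*sin(2*c/7)/9


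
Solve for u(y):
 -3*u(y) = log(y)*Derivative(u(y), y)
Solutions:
 u(y) = C1*exp(-3*li(y))


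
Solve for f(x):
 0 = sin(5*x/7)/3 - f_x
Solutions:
 f(x) = C1 - 7*cos(5*x/7)/15


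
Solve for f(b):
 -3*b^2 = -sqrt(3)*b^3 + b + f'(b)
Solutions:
 f(b) = C1 + sqrt(3)*b^4/4 - b^3 - b^2/2


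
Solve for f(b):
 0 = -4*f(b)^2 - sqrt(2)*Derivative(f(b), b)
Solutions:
 f(b) = 1/(C1 + 2*sqrt(2)*b)


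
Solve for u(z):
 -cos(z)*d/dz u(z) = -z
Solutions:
 u(z) = C1 + Integral(z/cos(z), z)


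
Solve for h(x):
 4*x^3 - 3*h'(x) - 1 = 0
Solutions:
 h(x) = C1 + x^4/3 - x/3


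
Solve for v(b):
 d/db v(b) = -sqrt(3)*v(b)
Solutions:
 v(b) = C1*exp(-sqrt(3)*b)


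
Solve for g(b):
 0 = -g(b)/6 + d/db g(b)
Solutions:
 g(b) = C1*exp(b/6)


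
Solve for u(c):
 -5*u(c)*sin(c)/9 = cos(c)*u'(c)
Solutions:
 u(c) = C1*cos(c)^(5/9)


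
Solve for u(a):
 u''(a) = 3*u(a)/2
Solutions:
 u(a) = C1*exp(-sqrt(6)*a/2) + C2*exp(sqrt(6)*a/2)


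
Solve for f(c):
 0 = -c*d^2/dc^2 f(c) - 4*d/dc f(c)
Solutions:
 f(c) = C1 + C2/c^3


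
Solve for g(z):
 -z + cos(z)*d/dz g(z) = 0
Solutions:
 g(z) = C1 + Integral(z/cos(z), z)


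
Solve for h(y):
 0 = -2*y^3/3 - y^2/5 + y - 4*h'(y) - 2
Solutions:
 h(y) = C1 - y^4/24 - y^3/60 + y^2/8 - y/2


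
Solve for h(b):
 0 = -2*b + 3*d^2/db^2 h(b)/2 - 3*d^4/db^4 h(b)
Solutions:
 h(b) = C1 + C2*b + C3*exp(-sqrt(2)*b/2) + C4*exp(sqrt(2)*b/2) + 2*b^3/9


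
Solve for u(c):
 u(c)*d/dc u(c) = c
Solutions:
 u(c) = -sqrt(C1 + c^2)
 u(c) = sqrt(C1 + c^2)


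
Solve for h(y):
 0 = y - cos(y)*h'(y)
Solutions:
 h(y) = C1 + Integral(y/cos(y), y)


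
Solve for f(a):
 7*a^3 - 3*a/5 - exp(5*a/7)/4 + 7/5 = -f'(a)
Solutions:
 f(a) = C1 - 7*a^4/4 + 3*a^2/10 - 7*a/5 + 7*exp(5*a/7)/20


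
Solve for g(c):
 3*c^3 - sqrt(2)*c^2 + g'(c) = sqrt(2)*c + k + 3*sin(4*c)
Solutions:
 g(c) = C1 - 3*c^4/4 + sqrt(2)*c^3/3 + sqrt(2)*c^2/2 + c*k - 3*cos(4*c)/4


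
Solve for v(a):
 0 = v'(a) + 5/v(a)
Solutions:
 v(a) = -sqrt(C1 - 10*a)
 v(a) = sqrt(C1 - 10*a)


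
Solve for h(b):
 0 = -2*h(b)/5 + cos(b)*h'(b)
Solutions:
 h(b) = C1*(sin(b) + 1)^(1/5)/(sin(b) - 1)^(1/5)


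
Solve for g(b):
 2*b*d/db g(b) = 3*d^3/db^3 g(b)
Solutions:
 g(b) = C1 + Integral(C2*airyai(2^(1/3)*3^(2/3)*b/3) + C3*airybi(2^(1/3)*3^(2/3)*b/3), b)


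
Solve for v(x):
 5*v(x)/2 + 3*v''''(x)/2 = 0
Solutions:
 v(x) = (C1*sin(sqrt(2)*3^(3/4)*5^(1/4)*x/6) + C2*cos(sqrt(2)*3^(3/4)*5^(1/4)*x/6))*exp(-sqrt(2)*3^(3/4)*5^(1/4)*x/6) + (C3*sin(sqrt(2)*3^(3/4)*5^(1/4)*x/6) + C4*cos(sqrt(2)*3^(3/4)*5^(1/4)*x/6))*exp(sqrt(2)*3^(3/4)*5^(1/4)*x/6)


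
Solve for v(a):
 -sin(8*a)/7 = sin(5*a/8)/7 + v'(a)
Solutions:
 v(a) = C1 + 8*cos(5*a/8)/35 + cos(8*a)/56


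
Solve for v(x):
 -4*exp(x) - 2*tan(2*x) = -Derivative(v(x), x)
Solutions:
 v(x) = C1 + 4*exp(x) - log(cos(2*x))


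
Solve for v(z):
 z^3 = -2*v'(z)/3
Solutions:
 v(z) = C1 - 3*z^4/8


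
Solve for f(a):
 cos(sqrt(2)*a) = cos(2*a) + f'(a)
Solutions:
 f(a) = C1 - sin(2*a)/2 + sqrt(2)*sin(sqrt(2)*a)/2


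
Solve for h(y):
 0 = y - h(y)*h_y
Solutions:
 h(y) = -sqrt(C1 + y^2)
 h(y) = sqrt(C1 + y^2)


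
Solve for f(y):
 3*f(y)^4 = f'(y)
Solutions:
 f(y) = (-1/(C1 + 9*y))^(1/3)
 f(y) = (-1/(C1 + 3*y))^(1/3)*(-3^(2/3) - 3*3^(1/6)*I)/6
 f(y) = (-1/(C1 + 3*y))^(1/3)*(-3^(2/3) + 3*3^(1/6)*I)/6


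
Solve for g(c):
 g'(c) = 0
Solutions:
 g(c) = C1


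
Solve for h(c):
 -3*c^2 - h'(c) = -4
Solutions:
 h(c) = C1 - c^3 + 4*c


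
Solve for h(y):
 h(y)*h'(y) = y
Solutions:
 h(y) = -sqrt(C1 + y^2)
 h(y) = sqrt(C1 + y^2)


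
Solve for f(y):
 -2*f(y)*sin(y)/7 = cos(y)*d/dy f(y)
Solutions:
 f(y) = C1*cos(y)^(2/7)


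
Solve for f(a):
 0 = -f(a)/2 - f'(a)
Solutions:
 f(a) = C1*exp(-a/2)


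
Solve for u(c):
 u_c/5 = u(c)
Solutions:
 u(c) = C1*exp(5*c)


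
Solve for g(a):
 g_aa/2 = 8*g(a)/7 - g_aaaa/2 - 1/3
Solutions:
 g(a) = C1*exp(-sqrt(14)*a*sqrt(-7 + sqrt(497))/14) + C2*exp(sqrt(14)*a*sqrt(-7 + sqrt(497))/14) + C3*sin(sqrt(14)*a*sqrt(7 + sqrt(497))/14) + C4*cos(sqrt(14)*a*sqrt(7 + sqrt(497))/14) + 7/24


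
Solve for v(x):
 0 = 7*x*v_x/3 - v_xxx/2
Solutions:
 v(x) = C1 + Integral(C2*airyai(14^(1/3)*3^(2/3)*x/3) + C3*airybi(14^(1/3)*3^(2/3)*x/3), x)


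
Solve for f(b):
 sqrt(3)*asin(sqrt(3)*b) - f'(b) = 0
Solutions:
 f(b) = C1 + sqrt(3)*(b*asin(sqrt(3)*b) + sqrt(3)*sqrt(1 - 3*b^2)/3)


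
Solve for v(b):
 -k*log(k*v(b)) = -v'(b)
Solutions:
 li(k*v(b))/k = C1 + b*k


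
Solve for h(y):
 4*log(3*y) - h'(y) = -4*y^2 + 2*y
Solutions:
 h(y) = C1 + 4*y^3/3 - y^2 + 4*y*log(y) - 4*y + y*log(81)


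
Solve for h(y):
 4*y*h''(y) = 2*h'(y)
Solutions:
 h(y) = C1 + C2*y^(3/2)


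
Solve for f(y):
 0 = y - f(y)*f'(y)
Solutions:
 f(y) = -sqrt(C1 + y^2)
 f(y) = sqrt(C1 + y^2)


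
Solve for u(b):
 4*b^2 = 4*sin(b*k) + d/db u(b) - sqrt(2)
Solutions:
 u(b) = C1 + 4*b^3/3 + sqrt(2)*b + 4*cos(b*k)/k


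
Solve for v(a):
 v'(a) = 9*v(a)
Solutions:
 v(a) = C1*exp(9*a)


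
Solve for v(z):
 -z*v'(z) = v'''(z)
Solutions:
 v(z) = C1 + Integral(C2*airyai(-z) + C3*airybi(-z), z)


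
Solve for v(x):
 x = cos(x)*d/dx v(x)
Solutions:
 v(x) = C1 + Integral(x/cos(x), x)


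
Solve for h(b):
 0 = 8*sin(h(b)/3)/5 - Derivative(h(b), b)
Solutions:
 -8*b/5 + 3*log(cos(h(b)/3) - 1)/2 - 3*log(cos(h(b)/3) + 1)/2 = C1


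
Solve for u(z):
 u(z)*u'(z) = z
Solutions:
 u(z) = -sqrt(C1 + z^2)
 u(z) = sqrt(C1 + z^2)


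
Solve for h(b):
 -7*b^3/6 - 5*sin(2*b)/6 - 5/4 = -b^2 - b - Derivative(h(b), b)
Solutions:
 h(b) = C1 + 7*b^4/24 - b^3/3 - b^2/2 + 5*b/4 - 5*cos(2*b)/12


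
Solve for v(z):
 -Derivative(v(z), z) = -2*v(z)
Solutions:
 v(z) = C1*exp(2*z)


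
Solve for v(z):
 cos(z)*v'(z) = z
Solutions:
 v(z) = C1 + Integral(z/cos(z), z)


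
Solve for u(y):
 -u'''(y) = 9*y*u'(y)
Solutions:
 u(y) = C1 + Integral(C2*airyai(-3^(2/3)*y) + C3*airybi(-3^(2/3)*y), y)


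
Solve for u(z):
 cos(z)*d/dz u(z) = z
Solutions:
 u(z) = C1 + Integral(z/cos(z), z)


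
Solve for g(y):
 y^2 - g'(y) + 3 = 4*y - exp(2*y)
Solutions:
 g(y) = C1 + y^3/3 - 2*y^2 + 3*y + exp(2*y)/2


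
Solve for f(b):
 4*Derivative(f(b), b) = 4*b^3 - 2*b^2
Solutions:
 f(b) = C1 + b^4/4 - b^3/6


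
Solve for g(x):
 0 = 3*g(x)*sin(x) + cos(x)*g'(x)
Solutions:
 g(x) = C1*cos(x)^3


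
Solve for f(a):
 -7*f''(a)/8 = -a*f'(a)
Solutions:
 f(a) = C1 + C2*erfi(2*sqrt(7)*a/7)


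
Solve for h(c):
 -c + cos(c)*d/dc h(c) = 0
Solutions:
 h(c) = C1 + Integral(c/cos(c), c)


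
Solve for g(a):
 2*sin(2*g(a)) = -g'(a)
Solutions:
 g(a) = pi - acos((-C1 - exp(8*a))/(C1 - exp(8*a)))/2
 g(a) = acos((-C1 - exp(8*a))/(C1 - exp(8*a)))/2


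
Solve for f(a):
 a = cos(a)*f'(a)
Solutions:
 f(a) = C1 + Integral(a/cos(a), a)


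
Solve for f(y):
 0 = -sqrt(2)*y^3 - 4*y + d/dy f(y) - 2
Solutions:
 f(y) = C1 + sqrt(2)*y^4/4 + 2*y^2 + 2*y


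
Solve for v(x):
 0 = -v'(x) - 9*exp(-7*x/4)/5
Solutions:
 v(x) = C1 + 36*exp(-7*x/4)/35


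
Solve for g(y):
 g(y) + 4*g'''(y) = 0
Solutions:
 g(y) = C3*exp(-2^(1/3)*y/2) + (C1*sin(2^(1/3)*sqrt(3)*y/4) + C2*cos(2^(1/3)*sqrt(3)*y/4))*exp(2^(1/3)*y/4)


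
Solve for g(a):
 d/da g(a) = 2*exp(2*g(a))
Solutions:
 g(a) = log(-sqrt(-1/(C1 + 2*a))) - log(2)/2
 g(a) = log(-1/(C1 + 2*a))/2 - log(2)/2


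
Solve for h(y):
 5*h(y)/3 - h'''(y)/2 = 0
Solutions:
 h(y) = C3*exp(10^(1/3)*3^(2/3)*y/3) + (C1*sin(10^(1/3)*3^(1/6)*y/2) + C2*cos(10^(1/3)*3^(1/6)*y/2))*exp(-10^(1/3)*3^(2/3)*y/6)


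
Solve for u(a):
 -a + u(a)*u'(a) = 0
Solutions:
 u(a) = -sqrt(C1 + a^2)
 u(a) = sqrt(C1 + a^2)


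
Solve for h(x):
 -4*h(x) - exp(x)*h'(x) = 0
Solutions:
 h(x) = C1*exp(4*exp(-x))


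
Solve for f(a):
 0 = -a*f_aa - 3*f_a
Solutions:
 f(a) = C1 + C2/a^2


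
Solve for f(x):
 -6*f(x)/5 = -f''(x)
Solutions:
 f(x) = C1*exp(-sqrt(30)*x/5) + C2*exp(sqrt(30)*x/5)


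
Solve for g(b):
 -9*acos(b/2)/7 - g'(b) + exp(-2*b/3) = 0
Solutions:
 g(b) = C1 - 9*b*acos(b/2)/7 + 9*sqrt(4 - b^2)/7 - 3*exp(-2*b/3)/2


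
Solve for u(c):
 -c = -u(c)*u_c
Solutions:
 u(c) = -sqrt(C1 + c^2)
 u(c) = sqrt(C1 + c^2)


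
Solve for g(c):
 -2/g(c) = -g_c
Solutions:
 g(c) = -sqrt(C1 + 4*c)
 g(c) = sqrt(C1 + 4*c)


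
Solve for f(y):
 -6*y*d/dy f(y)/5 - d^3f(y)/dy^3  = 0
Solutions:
 f(y) = C1 + Integral(C2*airyai(-5^(2/3)*6^(1/3)*y/5) + C3*airybi(-5^(2/3)*6^(1/3)*y/5), y)


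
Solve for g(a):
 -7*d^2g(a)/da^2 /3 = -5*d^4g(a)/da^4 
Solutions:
 g(a) = C1 + C2*a + C3*exp(-sqrt(105)*a/15) + C4*exp(sqrt(105)*a/15)


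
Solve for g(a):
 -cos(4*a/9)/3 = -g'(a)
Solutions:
 g(a) = C1 + 3*sin(4*a/9)/4


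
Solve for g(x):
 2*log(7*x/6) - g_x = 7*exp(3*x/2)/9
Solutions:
 g(x) = C1 + 2*x*log(x) + 2*x*(-log(6) - 1 + log(7)) - 14*exp(3*x/2)/27


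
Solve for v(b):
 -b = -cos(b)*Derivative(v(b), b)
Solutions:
 v(b) = C1 + Integral(b/cos(b), b)


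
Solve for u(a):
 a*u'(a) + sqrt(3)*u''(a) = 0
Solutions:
 u(a) = C1 + C2*erf(sqrt(2)*3^(3/4)*a/6)


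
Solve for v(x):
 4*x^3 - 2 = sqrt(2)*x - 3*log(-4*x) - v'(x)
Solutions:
 v(x) = C1 - x^4 + sqrt(2)*x^2/2 - 3*x*log(-x) + x*(5 - 6*log(2))


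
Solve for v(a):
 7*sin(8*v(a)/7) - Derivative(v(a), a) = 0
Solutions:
 -7*a + 7*log(cos(8*v(a)/7) - 1)/16 - 7*log(cos(8*v(a)/7) + 1)/16 = C1


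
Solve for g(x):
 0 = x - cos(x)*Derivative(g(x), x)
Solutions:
 g(x) = C1 + Integral(x/cos(x), x)


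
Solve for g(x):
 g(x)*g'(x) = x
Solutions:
 g(x) = -sqrt(C1 + x^2)
 g(x) = sqrt(C1 + x^2)


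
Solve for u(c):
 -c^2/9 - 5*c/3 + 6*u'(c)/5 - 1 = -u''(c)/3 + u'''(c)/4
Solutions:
 u(c) = C1 + C2*exp(2*c*(5 - sqrt(295))/15) + C3*exp(2*c*(5 + sqrt(295))/15) + 5*c^3/162 + 325*c^2/486 + 8755*c/17496


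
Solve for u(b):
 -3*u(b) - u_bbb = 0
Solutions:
 u(b) = C3*exp(-3^(1/3)*b) + (C1*sin(3^(5/6)*b/2) + C2*cos(3^(5/6)*b/2))*exp(3^(1/3)*b/2)


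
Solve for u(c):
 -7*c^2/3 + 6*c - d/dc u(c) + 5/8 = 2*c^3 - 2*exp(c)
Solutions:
 u(c) = C1 - c^4/2 - 7*c^3/9 + 3*c^2 + 5*c/8 + 2*exp(c)


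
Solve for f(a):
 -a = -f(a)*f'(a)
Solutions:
 f(a) = -sqrt(C1 + a^2)
 f(a) = sqrt(C1 + a^2)


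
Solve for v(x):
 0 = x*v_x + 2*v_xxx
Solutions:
 v(x) = C1 + Integral(C2*airyai(-2^(2/3)*x/2) + C3*airybi(-2^(2/3)*x/2), x)


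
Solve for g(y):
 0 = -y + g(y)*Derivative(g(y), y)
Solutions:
 g(y) = -sqrt(C1 + y^2)
 g(y) = sqrt(C1 + y^2)


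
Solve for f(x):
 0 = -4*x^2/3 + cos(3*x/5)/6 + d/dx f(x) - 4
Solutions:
 f(x) = C1 + 4*x^3/9 + 4*x - 5*sin(3*x/5)/18


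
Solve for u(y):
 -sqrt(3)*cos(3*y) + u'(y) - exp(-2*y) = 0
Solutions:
 u(y) = C1 + sqrt(3)*sin(3*y)/3 - exp(-2*y)/2


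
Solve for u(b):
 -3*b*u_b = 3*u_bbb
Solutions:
 u(b) = C1 + Integral(C2*airyai(-b) + C3*airybi(-b), b)


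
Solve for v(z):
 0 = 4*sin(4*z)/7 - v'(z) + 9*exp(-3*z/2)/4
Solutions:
 v(z) = C1 - cos(4*z)/7 - 3*exp(-3*z/2)/2


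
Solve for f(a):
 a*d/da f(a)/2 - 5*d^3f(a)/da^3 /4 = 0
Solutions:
 f(a) = C1 + Integral(C2*airyai(2^(1/3)*5^(2/3)*a/5) + C3*airybi(2^(1/3)*5^(2/3)*a/5), a)


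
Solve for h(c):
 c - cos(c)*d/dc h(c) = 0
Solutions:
 h(c) = C1 + Integral(c/cos(c), c)


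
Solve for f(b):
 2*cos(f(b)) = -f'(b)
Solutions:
 f(b) = pi - asin((C1 + exp(4*b))/(C1 - exp(4*b)))
 f(b) = asin((C1 + exp(4*b))/(C1 - exp(4*b)))


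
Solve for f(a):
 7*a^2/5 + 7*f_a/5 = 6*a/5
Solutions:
 f(a) = C1 - a^3/3 + 3*a^2/7


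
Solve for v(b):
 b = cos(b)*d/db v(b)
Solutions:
 v(b) = C1 + Integral(b/cos(b), b)


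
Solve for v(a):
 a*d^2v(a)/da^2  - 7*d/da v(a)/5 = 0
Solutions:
 v(a) = C1 + C2*a^(12/5)


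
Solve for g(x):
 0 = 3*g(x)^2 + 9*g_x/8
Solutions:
 g(x) = 3/(C1 + 8*x)


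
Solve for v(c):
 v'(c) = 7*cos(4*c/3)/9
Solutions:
 v(c) = C1 + 7*sin(4*c/3)/12


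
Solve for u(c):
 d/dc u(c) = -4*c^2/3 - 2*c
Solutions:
 u(c) = C1 - 4*c^3/9 - c^2


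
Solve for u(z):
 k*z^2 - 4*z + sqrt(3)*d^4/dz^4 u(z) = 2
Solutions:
 u(z) = C1 + C2*z + C3*z^2 + C4*z^3 - sqrt(3)*k*z^6/1080 + sqrt(3)*z^5/90 + sqrt(3)*z^4/36


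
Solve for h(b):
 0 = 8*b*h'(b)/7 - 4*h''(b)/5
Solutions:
 h(b) = C1 + C2*erfi(sqrt(35)*b/7)


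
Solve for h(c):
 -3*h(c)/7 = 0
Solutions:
 h(c) = 0


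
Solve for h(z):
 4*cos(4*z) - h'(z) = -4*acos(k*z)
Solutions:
 h(z) = C1 + 4*Piecewise((z*acos(k*z) - sqrt(-k^2*z^2 + 1)/k, Ne(k, 0)), (pi*z/2, True)) + sin(4*z)


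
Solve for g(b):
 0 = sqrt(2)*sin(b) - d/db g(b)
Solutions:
 g(b) = C1 - sqrt(2)*cos(b)


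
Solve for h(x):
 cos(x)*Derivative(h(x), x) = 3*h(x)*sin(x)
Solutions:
 h(x) = C1/cos(x)^3


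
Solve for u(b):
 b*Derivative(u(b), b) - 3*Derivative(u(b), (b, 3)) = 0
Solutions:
 u(b) = C1 + Integral(C2*airyai(3^(2/3)*b/3) + C3*airybi(3^(2/3)*b/3), b)


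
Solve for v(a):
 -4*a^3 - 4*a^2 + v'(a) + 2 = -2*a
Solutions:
 v(a) = C1 + a^4 + 4*a^3/3 - a^2 - 2*a


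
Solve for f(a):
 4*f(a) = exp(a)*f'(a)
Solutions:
 f(a) = C1*exp(-4*exp(-a))


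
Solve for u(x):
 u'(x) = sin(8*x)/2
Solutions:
 u(x) = C1 - cos(8*x)/16


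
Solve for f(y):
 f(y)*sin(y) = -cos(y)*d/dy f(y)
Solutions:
 f(y) = C1*cos(y)


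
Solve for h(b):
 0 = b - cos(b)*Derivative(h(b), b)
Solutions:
 h(b) = C1 + Integral(b/cos(b), b)


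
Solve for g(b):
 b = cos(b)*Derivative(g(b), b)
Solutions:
 g(b) = C1 + Integral(b/cos(b), b)


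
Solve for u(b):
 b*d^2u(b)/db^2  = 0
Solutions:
 u(b) = C1 + C2*b


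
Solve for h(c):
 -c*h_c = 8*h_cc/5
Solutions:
 h(c) = C1 + C2*erf(sqrt(5)*c/4)


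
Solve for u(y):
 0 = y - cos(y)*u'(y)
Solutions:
 u(y) = C1 + Integral(y/cos(y), y)


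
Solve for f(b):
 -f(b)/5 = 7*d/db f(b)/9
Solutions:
 f(b) = C1*exp(-9*b/35)


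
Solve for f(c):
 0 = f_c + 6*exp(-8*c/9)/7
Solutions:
 f(c) = C1 + 27*exp(-8*c/9)/28


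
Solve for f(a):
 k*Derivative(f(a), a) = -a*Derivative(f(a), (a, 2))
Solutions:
 f(a) = C1 + a^(1 - re(k))*(C2*sin(log(a)*Abs(im(k))) + C3*cos(log(a)*im(k)))


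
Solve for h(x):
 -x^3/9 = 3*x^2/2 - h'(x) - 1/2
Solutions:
 h(x) = C1 + x^4/36 + x^3/2 - x/2


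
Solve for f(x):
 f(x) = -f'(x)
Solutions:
 f(x) = C1*exp(-x)


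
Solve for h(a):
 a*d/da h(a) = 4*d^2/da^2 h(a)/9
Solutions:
 h(a) = C1 + C2*erfi(3*sqrt(2)*a/4)


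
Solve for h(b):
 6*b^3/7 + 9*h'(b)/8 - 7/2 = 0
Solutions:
 h(b) = C1 - 4*b^4/21 + 28*b/9


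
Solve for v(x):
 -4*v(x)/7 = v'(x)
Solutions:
 v(x) = C1*exp(-4*x/7)


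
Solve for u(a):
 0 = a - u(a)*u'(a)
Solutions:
 u(a) = -sqrt(C1 + a^2)
 u(a) = sqrt(C1 + a^2)


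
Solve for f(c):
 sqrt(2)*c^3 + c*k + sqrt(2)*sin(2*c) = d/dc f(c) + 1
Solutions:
 f(c) = C1 + sqrt(2)*c^4/4 + c^2*k/2 - c - sqrt(2)*cos(2*c)/2


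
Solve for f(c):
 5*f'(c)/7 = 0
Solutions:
 f(c) = C1


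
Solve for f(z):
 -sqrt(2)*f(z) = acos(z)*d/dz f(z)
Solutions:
 f(z) = C1*exp(-sqrt(2)*Integral(1/acos(z), z))


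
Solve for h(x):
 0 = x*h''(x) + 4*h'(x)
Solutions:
 h(x) = C1 + C2/x^3


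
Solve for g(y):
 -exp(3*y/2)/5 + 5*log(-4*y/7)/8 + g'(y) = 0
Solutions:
 g(y) = C1 - 5*y*log(-y)/8 + 5*y*(-2*log(2) + 1 + log(7))/8 + 2*exp(3*y/2)/15


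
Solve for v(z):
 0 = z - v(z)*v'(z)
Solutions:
 v(z) = -sqrt(C1 + z^2)
 v(z) = sqrt(C1 + z^2)


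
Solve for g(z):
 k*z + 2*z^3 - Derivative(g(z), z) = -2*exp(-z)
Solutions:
 g(z) = C1 + k*z^2/2 + z^4/2 - 2*exp(-z)


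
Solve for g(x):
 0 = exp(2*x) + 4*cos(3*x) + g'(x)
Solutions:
 g(x) = C1 - exp(2*x)/2 - 4*sin(3*x)/3


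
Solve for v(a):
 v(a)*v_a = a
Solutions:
 v(a) = -sqrt(C1 + a^2)
 v(a) = sqrt(C1 + a^2)


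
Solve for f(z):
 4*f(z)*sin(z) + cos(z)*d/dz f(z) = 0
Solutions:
 f(z) = C1*cos(z)^4


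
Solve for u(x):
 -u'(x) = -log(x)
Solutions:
 u(x) = C1 + x*log(x) - x


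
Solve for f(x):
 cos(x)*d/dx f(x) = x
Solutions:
 f(x) = C1 + Integral(x/cos(x), x)


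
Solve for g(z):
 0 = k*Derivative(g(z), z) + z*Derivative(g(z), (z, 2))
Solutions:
 g(z) = C1 + z^(1 - re(k))*(C2*sin(log(z)*Abs(im(k))) + C3*cos(log(z)*im(k)))


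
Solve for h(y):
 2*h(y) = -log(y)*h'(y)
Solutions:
 h(y) = C1*exp(-2*li(y))


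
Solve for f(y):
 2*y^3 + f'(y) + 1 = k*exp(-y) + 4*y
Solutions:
 f(y) = C1 - k*exp(-y) - y^4/2 + 2*y^2 - y


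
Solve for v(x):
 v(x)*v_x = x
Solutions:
 v(x) = -sqrt(C1 + x^2)
 v(x) = sqrt(C1 + x^2)


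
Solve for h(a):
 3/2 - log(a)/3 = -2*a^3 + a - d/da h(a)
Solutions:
 h(a) = C1 - a^4/2 + a^2/2 + a*log(a)/3 - 11*a/6
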